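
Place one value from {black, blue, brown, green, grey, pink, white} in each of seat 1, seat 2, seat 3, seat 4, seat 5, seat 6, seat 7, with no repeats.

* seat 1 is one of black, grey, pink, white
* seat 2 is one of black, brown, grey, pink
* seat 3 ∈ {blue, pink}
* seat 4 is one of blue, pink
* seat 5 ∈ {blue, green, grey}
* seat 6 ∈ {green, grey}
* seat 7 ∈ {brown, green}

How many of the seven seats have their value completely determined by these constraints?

Among the 7 variables, white fits only seat 1 (and all 7 values in {black, blue, brown, green, grey, pink, white} must be used), so seat 1 = white.
Among the 6 still-open variables, black fits only seat 2 (and all 6 values in {black, blue, brown, green, grey, pink} must be used), so seat 2 = black.
The 5 still-open variables together cover exactly {blue, brown, green, grey, pink} — 5 values for 5 variables — and brown appears only in seat 7's list, so seat 7 = brown.
seat 3 and seat 4 share exactly the 2 values {blue, pink}; by pigeonhole those values go to them, so strike blue, pink from seat 5.
Determined: seat 1=white, seat 2=black, seat 7=brown. The other seats each still have more than one consistent value. That makes 3.

3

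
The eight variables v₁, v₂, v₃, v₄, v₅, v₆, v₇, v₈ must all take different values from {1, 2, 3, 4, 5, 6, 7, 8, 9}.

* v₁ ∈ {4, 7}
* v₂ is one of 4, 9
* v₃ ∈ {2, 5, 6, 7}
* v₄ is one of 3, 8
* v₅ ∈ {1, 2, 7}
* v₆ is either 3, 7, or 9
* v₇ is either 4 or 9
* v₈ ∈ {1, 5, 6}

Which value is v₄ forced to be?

8

v₂ and v₇ between them cover only {4, 9} — a naked pair. Remove those values from v₁, v₆.
v₁ must be 7 (only option left). So v₃, v₅, v₆ can't be 7.
That leaves v₆ = 3. Remove 3 from v₄.
So v₄ = 8.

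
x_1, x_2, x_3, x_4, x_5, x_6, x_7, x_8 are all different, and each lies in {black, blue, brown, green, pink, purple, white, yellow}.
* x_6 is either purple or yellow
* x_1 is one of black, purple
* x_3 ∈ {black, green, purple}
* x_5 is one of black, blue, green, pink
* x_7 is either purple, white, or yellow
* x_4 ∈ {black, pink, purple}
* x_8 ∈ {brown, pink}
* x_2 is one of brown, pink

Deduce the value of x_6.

The 8 variables draw from only 8 values {black, blue, brown, green, pink, purple, white, yellow}, so each is used; only x_5 can be blue, hence x_5 = blue.
The 7 still-open variables draw from only 7 values {black, brown, green, pink, purple, white, yellow}, so each is used; only x_3 can be green, hence x_3 = green.
The 6 still-open variables draw from only 6 values {black, brown, pink, purple, white, yellow}, so each is used; only x_7 can be white, hence x_7 = white.
The 5 still-open variables draw from only 5 values {black, brown, pink, purple, yellow}, so each is used; only x_6 can be yellow, hence x_6 = yellow.

yellow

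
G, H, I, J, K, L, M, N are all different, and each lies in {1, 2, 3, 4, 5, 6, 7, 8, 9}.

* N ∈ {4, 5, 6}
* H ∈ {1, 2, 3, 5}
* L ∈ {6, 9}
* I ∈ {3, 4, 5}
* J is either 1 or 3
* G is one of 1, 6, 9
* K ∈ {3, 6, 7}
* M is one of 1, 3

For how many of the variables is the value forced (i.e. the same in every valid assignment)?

2

The 8 variables together cover exactly {1, 2, 3, 4, 5, 6, 7, 9} — 8 values for 8 variables — and 2 appears only in H's list, so H = 2.
Among the 7 still-open variables, 7 fits only K (and all 7 values in {1, 3, 4, 5, 6, 7, 9} must be used), so K = 7.
J and M share exactly the 2 values {1, 3}; by pigeonhole those values go to them, so strike 1, 3 from G, I.
G and L share exactly the 2 values {6, 9}; by pigeonhole those values go to them, so strike 6, 9 from N.
Determined: H=2, K=7. The other variables each still have more than one consistent value. That makes 2.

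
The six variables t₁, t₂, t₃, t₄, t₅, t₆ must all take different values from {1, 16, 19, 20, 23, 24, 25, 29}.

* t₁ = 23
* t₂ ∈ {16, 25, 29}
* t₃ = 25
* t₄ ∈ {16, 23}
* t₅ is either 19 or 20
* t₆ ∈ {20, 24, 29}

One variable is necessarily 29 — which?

t₁ must be 23 (only option left). So t₄ can't be 23.
That leaves t₃ = 25. Strike 25 from t₂.
t₄ has just one choice, so t₄ = 16. Eliminate 16 elsewhere: t₂.
So 29 goes to t₂.

t₂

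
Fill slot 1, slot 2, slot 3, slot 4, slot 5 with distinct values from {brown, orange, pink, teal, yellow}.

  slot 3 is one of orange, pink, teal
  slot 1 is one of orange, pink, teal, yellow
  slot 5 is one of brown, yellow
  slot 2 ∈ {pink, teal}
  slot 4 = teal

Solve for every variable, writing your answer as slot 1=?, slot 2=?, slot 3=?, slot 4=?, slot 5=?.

slot 4 must be teal (only option left). Strike teal from slot 1, slot 2, slot 3.
slot 2 must be pink (only option left). Strike pink from slot 1, slot 3.
slot 3's domain is down to {orange}, so slot 3 = orange. Eliminate orange elsewhere: slot 1.
That leaves slot 1 = yellow. Remove yellow from slot 5.
slot 5 has just one choice, so slot 5 = brown.

slot 1=yellow, slot 2=pink, slot 3=orange, slot 4=teal, slot 5=brown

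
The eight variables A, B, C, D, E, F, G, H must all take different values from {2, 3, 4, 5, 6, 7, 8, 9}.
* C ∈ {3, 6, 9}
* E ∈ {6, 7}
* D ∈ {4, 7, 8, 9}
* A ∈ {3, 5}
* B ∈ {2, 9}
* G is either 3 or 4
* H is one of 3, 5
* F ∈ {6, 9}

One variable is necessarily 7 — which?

Among the 8 variables, 2 fits only B (and all 8 values in {2, 3, 4, 5, 6, 7, 8, 9} must be used), so B = 2.
The 7 still-open variables draw from only 7 values {3, 4, 5, 6, 7, 8, 9}, so each is used; only D can be 8, hence D = 8.
Among the 6 still-open variables, 4 fits only G (and all 6 values in {3, 4, 5, 6, 7, 9} must be used), so G = 4.
The 5 still-open variables together cover exactly {3, 5, 6, 7, 9} — 5 values for 5 variables — and 7 appears only in E's list, so E = 7.

E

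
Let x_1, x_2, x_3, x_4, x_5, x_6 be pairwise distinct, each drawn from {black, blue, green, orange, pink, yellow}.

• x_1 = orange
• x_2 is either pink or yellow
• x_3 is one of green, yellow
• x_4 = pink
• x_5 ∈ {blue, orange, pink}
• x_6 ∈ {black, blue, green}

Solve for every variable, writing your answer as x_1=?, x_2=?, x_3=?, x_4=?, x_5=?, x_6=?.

x_1's domain is down to {orange}, so x_1 = orange. Remove orange from x_5.
x_4 has just one choice, so x_4 = pink. Eliminate pink elsewhere: x_2, x_5.
x_5 has just one choice, so x_5 = blue. Strike blue from x_6.
x_2's domain is down to {yellow}, so x_2 = yellow. Strike yellow from x_3.
That leaves x_3 = green. Remove green from x_6.
x_6 must be black (only option left).

x_1=orange, x_2=yellow, x_3=green, x_4=pink, x_5=blue, x_6=black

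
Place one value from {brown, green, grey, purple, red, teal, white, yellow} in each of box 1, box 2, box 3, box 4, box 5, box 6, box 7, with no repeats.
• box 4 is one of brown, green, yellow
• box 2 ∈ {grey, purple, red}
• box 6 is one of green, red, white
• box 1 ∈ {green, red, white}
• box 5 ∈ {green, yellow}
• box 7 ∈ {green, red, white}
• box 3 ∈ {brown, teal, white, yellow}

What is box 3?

The 3 variables box 1, box 6, box 7 are confined to {green, red, white}, which locks those values in; drop them from box 2, box 3, box 4, box 5.
box 5's domain is down to {yellow}, so box 5 = yellow. Eliminate yellow elsewhere: box 3, box 4.
That leaves box 4 = brown. Strike brown from box 3.
So box 3 = teal.

teal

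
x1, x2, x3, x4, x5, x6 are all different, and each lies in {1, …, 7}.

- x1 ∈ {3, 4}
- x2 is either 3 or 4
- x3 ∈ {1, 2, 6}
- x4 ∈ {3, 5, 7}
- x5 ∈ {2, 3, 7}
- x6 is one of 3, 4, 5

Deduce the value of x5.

2

x1 and x2 share exactly the 2 values {3, 4}; by pigeonhole those values go to them, so strike 3, 4 from x4, x5, x6.
x6 has just one choice, so x6 = 5. Strike 5 from x4.
x4's domain is down to {7}, so x4 = 7. So x5 can't be 7.
So x5 = 2.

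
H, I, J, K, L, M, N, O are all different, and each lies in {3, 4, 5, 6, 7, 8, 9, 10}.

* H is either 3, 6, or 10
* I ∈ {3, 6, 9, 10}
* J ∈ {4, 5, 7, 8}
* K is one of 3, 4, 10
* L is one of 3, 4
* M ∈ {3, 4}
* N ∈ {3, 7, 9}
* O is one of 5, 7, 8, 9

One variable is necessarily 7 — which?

L and M between them cover only {3, 4} — a naked pair. Remove those values from H, I, J, K, N.
K has just one choice, so K = 10. Eliminate 10 elsewhere: H, I.
H has just one choice, so H = 6. Strike 6 from I.
I has just one choice, so I = 9. Eliminate 9 elsewhere: N, O.
So 7 goes to N.

N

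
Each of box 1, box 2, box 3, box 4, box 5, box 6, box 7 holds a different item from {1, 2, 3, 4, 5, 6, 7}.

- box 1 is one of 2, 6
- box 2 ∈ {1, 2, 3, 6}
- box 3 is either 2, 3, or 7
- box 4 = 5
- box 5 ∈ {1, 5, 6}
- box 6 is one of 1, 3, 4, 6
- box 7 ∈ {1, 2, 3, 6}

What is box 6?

4

box 4's domain is down to {5}, so box 4 = 5. Eliminate 5 elsewhere: box 5.
The 6 still-open variables draw from only 6 values {1, 2, 3, 4, 6, 7}, so each is used; only box 6 can be 4, hence box 6 = 4.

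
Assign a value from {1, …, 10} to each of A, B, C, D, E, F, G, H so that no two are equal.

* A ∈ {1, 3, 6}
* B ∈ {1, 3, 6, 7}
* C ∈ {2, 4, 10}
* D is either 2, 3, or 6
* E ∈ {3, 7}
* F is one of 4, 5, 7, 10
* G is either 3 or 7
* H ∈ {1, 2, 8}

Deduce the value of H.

E and G between them cover only {3, 7} — a naked pair. Remove those values from A, B, D, F.
The 2 variables A and B are confined to {1, 6}, which locks those values in; drop them from D, H.
D must be 2 (only option left). Strike 2 from C, H.
So H = 8.

8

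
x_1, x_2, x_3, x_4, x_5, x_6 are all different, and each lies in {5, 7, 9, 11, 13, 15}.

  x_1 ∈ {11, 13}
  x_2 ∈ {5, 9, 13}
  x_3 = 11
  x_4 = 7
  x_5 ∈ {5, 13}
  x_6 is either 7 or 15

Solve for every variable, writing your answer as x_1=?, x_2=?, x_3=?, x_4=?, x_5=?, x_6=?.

x_1=13, x_2=9, x_3=11, x_4=7, x_5=5, x_6=15

x_3 has just one choice, so x_3 = 11. Strike 11 from x_1.
x_4 must be 7 (only option left). Eliminate 7 elsewhere: x_6.
x_6 must be 15 (only option left).
That leaves x_1 = 13. Remove 13 from x_2, x_5.
That leaves x_5 = 5. So x_2 can't be 5.
That leaves x_2 = 9.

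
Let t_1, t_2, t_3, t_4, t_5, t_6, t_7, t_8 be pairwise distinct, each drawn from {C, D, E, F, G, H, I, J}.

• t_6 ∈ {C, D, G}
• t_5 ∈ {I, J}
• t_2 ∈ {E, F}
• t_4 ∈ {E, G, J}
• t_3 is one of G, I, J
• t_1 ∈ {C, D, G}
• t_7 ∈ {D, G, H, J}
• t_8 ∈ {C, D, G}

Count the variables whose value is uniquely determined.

Among the 8 variables, F fits only t_2 (and all 8 values in {C, D, E, F, G, H, I, J} must be used), so t_2 = F.
The 7 still-open variables draw from only 7 values {C, D, E, G, H, I, J}, so each is used; only t_4 can be E, hence t_4 = E.
The 6 still-open variables draw from only 6 values {C, D, G, H, I, J}, so each is used; only t_7 can be H, hence t_7 = H.
t_1, t_6, t_8 share exactly the 3 values {C, D, G}; by pigeonhole those values go to them, so strike C, D, G from t_3.
Determined: t_2=F, t_4=E, t_7=H. The other variables each still have more than one consistent value. That makes 3.

3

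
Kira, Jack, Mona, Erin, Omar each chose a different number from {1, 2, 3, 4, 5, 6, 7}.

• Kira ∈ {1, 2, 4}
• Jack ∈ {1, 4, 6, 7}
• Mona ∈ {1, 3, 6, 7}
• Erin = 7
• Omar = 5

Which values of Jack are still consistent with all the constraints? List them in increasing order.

Erin's domain is down to {7}, so Erin = 7. So Jack, Mona can't be 7.
Omar has just one choice, so Omar = 5.
No further eliminations apply; Jack can still be any of 1, 4, 6.

1, 4, 6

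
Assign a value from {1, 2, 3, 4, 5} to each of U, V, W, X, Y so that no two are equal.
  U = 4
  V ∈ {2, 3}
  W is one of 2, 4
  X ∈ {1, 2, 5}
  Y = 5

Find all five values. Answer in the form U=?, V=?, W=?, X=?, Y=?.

U=4, V=3, W=2, X=1, Y=5

U must be 4 (only option left). Remove 4 from W.
That leaves W = 2. So V, X can't be 2.
Y has just one choice, so Y = 5. Eliminate 5 elsewhere: X.
V must be 3 (only option left).
X must be 1 (only option left).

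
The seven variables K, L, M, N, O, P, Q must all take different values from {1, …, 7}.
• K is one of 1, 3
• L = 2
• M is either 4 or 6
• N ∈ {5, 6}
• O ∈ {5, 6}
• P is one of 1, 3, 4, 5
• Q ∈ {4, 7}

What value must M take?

L's domain is down to {2}, so L = 2.
The 6 still-open variables draw from only 6 values {1, 3, 4, 5, 6, 7}, so each is used; only Q can be 7, hence Q = 7.
N and O between them cover only {5, 6} — a naked pair. Remove those values from M, P.
So M = 4.

4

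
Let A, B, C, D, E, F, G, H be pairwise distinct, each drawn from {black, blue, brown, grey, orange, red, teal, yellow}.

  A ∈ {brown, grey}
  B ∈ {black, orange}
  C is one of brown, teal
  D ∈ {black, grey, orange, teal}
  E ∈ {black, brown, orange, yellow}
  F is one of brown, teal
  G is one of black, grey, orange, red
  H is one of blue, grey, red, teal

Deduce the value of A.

Among the 8 variables, blue fits only H (and all 8 values in {black, blue, brown, grey, orange, red, teal, yellow} must be used), so H = blue.
The 7 still-open variables draw from only 7 values {black, brown, grey, orange, red, teal, yellow}, so each is used; only G can be red, hence G = red.
The 6 still-open variables together cover exactly {black, brown, grey, orange, teal, yellow} — 6 values for 6 variables — and yellow appears only in E's list, so E = yellow.
C and F between them cover only {brown, teal} — a naked pair. Remove those values from A, D.
So A = grey.

grey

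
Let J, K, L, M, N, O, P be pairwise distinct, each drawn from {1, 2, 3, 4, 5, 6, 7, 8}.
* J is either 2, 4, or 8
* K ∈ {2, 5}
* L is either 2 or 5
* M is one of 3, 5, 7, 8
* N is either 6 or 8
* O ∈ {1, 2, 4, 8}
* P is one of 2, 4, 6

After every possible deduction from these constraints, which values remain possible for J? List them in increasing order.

4, 8

K and L share exactly the 2 values {2, 5}; by pigeonhole those values go to them, so strike 2, 5 from J, M, O, P.
J, N, P share exactly the 3 values {4, 6, 8}; by pigeonhole those values go to them, so strike 4, 6, 8 from M, O.
O has just one choice, so O = 1.
No further eliminations apply; J can still be any of 4, 8.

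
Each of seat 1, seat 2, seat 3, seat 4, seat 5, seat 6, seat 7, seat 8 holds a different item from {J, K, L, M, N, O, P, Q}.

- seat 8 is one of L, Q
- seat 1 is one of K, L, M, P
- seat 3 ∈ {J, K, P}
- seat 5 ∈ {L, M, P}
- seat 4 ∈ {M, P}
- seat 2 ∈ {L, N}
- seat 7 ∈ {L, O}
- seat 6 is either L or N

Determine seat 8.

Q

Among the 8 variables, J fits only seat 3 (and all 8 values in {J, K, L, M, N, O, P, Q} must be used), so seat 3 = J.
The 7 still-open variables together cover exactly {K, L, M, N, O, P, Q} — 7 values for 7 variables — and K appears only in seat 1's list, so seat 1 = K.
Among the 6 still-open variables, O fits only seat 7 (and all 6 values in {L, M, N, O, P, Q} must be used), so seat 7 = O.
The 5 still-open variables draw from only 5 values {L, M, N, P, Q}, so each is used; only seat 8 can be Q, hence seat 8 = Q.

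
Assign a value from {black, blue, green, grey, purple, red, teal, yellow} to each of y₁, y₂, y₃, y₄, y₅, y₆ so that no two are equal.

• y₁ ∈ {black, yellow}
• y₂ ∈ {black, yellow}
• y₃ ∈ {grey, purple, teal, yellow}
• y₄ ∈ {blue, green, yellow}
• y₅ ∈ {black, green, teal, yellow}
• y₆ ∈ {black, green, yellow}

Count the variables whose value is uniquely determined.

The 2 variables y₁ and y₂ are confined to {black, yellow}, which locks those values in; drop them from y₃, y₄, y₅, y₆.
y₆ has just one choice, so y₆ = green. Remove green from y₄, y₅.
y₄ must be blue (only option left).
y₅ must be teal (only option left). So y₃ can't be teal.
Determined: y₄=blue, y₅=teal, y₆=green. The other variables each still have more than one consistent value. That makes 3.

3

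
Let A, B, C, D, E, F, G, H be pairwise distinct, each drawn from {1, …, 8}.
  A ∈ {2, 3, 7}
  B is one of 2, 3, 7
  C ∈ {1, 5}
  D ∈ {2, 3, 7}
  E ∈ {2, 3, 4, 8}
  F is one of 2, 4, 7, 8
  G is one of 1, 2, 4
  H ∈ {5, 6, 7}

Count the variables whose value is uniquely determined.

3

The 8 variables together cover exactly {1, 2, 3, 4, 5, 6, 7, 8} — 8 values for 8 variables — and 6 appears only in H's list, so H = 6.
Among the 7 still-open variables, 5 fits only C (and all 7 values in {1, 2, 3, 4, 5, 7, 8} must be used), so C = 5.
The 6 still-open variables together cover exactly {1, 2, 3, 4, 7, 8} — 6 values for 6 variables — and 1 appears only in G's list, so G = 1.
The 3 variables A, B, D are confined to {2, 3, 7}, which locks those values in; drop them from E, F.
Determined: C=5, G=1, H=6. The other variables each still have more than one consistent value. That makes 3.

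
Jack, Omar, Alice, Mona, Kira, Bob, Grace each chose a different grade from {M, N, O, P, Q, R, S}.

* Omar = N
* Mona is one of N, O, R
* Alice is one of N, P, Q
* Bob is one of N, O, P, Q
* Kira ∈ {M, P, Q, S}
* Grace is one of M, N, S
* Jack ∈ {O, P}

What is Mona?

Omar's domain is down to {N}, so Omar = N. So Alice, Mona, Bob, Grace can't be N.
Among the 6 still-open variables, R fits only Mona (and all 6 values in {M, O, P, Q, R, S} must be used), so Mona = R.

R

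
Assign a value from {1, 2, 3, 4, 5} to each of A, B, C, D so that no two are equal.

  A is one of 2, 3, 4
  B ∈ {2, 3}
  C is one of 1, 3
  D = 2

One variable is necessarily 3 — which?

D has just one choice, so D = 2. Strike 2 from A, B.
So 3 goes to B.

B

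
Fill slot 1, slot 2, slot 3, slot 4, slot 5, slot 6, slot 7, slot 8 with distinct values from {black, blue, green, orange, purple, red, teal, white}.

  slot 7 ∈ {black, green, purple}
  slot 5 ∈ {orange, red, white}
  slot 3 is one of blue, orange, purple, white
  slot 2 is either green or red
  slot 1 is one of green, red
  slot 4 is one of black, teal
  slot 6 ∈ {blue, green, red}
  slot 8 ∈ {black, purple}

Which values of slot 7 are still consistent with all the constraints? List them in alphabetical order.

The 8 variables together cover exactly {black, blue, green, orange, purple, red, teal, white} — 8 values for 8 variables — and teal appears only in slot 4's list, so slot 4 = teal.
slot 1 and slot 2 share exactly the 2 values {green, red}; by pigeonhole those values go to them, so strike green, red from slot 5, slot 6, slot 7.
slot 6 must be blue (only option left). Eliminate blue elsewhere: slot 3.
slot 7 and slot 8 between them cover only {black, purple} — a naked pair. Remove those values from slot 3.
No further eliminations apply; slot 7 can still be any of black, purple.

black, purple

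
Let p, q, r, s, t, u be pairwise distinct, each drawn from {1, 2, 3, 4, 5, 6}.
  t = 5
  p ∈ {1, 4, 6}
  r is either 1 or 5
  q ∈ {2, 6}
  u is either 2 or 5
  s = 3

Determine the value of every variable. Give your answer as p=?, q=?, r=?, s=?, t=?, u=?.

s's domain is down to {3}, so s = 3.
t has just one choice, so t = 5. Strike 5 from r, u.
u must be 2 (only option left). So q can't be 2.
q must be 6 (only option left). Strike 6 from p.
r must be 1 (only option left). Strike 1 from p.
p has just one choice, so p = 4.

p=4, q=6, r=1, s=3, t=5, u=2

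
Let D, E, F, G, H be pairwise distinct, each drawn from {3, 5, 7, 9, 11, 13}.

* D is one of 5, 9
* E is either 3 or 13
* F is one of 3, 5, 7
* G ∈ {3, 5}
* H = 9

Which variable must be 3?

H has just one choice, so H = 9. Remove 9 from D.
D must be 5 (only option left). So F, G can't be 5.
So 3 goes to G.

G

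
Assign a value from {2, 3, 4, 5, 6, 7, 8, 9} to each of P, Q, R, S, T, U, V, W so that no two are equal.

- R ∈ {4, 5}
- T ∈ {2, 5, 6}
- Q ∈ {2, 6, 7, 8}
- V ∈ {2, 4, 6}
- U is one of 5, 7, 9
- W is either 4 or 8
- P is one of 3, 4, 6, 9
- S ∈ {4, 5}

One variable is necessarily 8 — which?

Among the 8 variables, 3 fits only P (and all 8 values in {2, 3, 4, 5, 6, 7, 8, 9} must be used), so P = 3.
The 7 still-open variables together cover exactly {2, 4, 5, 6, 7, 8, 9} — 7 values for 7 variables — and 9 appears only in U's list, so U = 9.
The 6 still-open variables draw from only 6 values {2, 4, 5, 6, 7, 8}, so each is used; only Q can be 7, hence Q = 7.
Among the 5 still-open variables, 8 fits only W (and all 5 values in {2, 4, 5, 6, 8} must be used), so W = 8.

W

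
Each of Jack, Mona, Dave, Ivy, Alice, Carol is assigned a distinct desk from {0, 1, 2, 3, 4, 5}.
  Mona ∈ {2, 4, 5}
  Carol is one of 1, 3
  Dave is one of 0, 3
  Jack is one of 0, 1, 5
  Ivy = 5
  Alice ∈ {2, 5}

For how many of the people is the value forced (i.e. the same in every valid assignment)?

Ivy must be 5 (only option left). Strike 5 from Jack, Mona, Alice.
Alice must be 2 (only option left). Eliminate 2 elsewhere: Mona.
Mona must be 4 (only option left).
Determined: Mona=4, Ivy=5, Alice=2. The other people each still have more than one consistent value. That makes 3.

3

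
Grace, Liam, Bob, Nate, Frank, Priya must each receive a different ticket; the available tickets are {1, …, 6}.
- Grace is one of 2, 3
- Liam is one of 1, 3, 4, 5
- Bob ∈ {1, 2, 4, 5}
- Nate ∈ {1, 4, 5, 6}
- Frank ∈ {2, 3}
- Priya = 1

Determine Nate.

Priya must be 1 (only option left). So Liam, Bob, Nate can't be 1.
Among the 5 still-open variables, 6 fits only Nate (and all 5 values in {2, 3, 4, 5, 6} must be used), so Nate = 6.

6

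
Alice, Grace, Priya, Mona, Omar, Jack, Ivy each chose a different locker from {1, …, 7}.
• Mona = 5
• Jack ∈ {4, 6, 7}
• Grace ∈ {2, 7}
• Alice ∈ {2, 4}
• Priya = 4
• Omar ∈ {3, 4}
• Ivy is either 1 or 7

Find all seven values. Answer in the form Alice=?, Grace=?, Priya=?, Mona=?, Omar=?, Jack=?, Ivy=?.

Alice=2, Grace=7, Priya=4, Mona=5, Omar=3, Jack=6, Ivy=1

Priya must be 4 (only option left). So Alice, Omar, Jack can't be 4.
Mona must be 5 (only option left).
That leaves Omar = 3.
Alice's domain is down to {2}, so Alice = 2. So Grace can't be 2.
Grace's domain is down to {7}, so Grace = 7. So Jack, Ivy can't be 7.
Jack's domain is down to {6}, so Jack = 6.
Ivy must be 1 (only option left).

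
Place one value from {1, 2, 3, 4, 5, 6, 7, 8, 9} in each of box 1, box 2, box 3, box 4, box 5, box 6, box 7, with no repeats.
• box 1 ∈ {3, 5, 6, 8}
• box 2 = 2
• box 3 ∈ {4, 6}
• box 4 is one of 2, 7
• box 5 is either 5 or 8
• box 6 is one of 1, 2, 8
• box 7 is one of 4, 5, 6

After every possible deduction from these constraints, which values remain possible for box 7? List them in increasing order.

4, 5, 6

box 2 has just one choice, so box 2 = 2. Remove 2 from box 4, box 6.
box 4 has just one choice, so box 4 = 7.
No further eliminations apply; box 7 can still be any of 4, 5, 6.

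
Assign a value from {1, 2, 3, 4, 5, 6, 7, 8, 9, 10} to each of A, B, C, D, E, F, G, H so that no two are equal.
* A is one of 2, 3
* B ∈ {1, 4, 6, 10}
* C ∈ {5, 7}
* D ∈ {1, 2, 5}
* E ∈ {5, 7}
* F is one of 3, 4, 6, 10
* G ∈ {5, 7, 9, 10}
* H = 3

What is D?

1

H must be 3 (only option left). So A, F can't be 3.
A must be 2 (only option left). Strike 2 from D.
The 2 variables C and E are confined to {5, 7}, which locks those values in; drop them from D, G.
So D = 1.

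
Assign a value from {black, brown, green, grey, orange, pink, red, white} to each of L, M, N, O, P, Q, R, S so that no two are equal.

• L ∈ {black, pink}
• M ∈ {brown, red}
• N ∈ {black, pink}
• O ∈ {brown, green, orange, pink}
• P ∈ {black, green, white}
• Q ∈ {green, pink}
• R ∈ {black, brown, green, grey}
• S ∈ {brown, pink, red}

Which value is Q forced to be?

green

The 8 variables draw from only 8 values {black, brown, green, grey, orange, pink, red, white}, so each is used; only R can be grey, hence R = grey.
The 7 still-open variables together cover exactly {black, brown, green, orange, pink, red, white} — 7 values for 7 variables — and orange appears only in O's list, so O = orange.
Among the 6 still-open variables, white fits only P (and all 6 values in {black, brown, green, pink, red, white} must be used), so P = white.
The 5 still-open variables together cover exactly {black, brown, green, pink, red} — 5 values for 5 variables — and green appears only in Q's list, so Q = green.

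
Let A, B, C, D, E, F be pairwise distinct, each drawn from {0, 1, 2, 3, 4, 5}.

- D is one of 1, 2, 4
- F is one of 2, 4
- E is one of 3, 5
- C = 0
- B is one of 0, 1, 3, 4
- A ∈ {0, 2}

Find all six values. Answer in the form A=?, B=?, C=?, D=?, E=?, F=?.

C must be 0 (only option left). Strike 0 from A, B.
That leaves A = 2. Strike 2 from D, F.
F has just one choice, so F = 4. Eliminate 4 elsewhere: B, D.
D has just one choice, so D = 1. Eliminate 1 elsewhere: B.
B's domain is down to {3}, so B = 3. Eliminate 3 elsewhere: E.
That leaves E = 5.

A=2, B=3, C=0, D=1, E=5, F=4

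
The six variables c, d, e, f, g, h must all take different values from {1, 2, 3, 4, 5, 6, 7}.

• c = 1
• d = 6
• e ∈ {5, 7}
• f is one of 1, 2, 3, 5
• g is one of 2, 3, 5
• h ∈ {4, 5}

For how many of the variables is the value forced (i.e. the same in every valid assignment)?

c must be 1 (only option left). Strike 1 from f.
That leaves d = 6.
Determined: c=1, d=6. The other variables each still have more than one consistent value. That makes 2.

2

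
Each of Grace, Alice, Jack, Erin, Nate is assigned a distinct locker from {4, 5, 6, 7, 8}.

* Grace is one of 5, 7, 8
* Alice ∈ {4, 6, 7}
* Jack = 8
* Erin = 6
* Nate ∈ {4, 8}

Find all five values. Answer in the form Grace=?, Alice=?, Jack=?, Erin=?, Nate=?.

Jack must be 8 (only option left). So Grace, Nate can't be 8.
That leaves Erin = 6. Remove 6 from Alice.
Nate's domain is down to {4}, so Nate = 4. So Alice can't be 4.
Alice has just one choice, so Alice = 7. So Grace can't be 7.
Grace has just one choice, so Grace = 5.

Grace=5, Alice=7, Jack=8, Erin=6, Nate=4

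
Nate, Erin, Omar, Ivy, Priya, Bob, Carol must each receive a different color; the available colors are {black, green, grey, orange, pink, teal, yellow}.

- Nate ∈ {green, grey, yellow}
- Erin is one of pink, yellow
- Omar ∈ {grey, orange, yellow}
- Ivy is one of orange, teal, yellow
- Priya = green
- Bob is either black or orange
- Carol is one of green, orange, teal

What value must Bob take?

Priya's domain is down to {green}, so Priya = green. Remove green from Nate, Carol.
Among the 6 still-open variables, black fits only Bob (and all 6 values in {black, grey, orange, pink, teal, yellow} must be used), so Bob = black.

black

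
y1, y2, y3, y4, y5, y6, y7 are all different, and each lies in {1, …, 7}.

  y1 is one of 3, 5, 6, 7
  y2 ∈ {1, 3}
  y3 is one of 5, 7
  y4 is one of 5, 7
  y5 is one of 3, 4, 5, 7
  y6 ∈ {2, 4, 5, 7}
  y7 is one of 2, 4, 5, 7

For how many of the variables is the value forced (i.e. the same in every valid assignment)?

The 7 variables draw from only 7 values {1, 2, 3, 4, 5, 6, 7}, so each is used; only y2 can be 1, hence y2 = 1.
Among the 6 still-open variables, 6 fits only y1 (and all 6 values in {2, 3, 4, 5, 6, 7} must be used), so y1 = 6.
Among the 5 still-open variables, 3 fits only y5 (and all 5 values in {2, 3, 4, 5, 7} must be used), so y5 = 3.
y3 and y4 share exactly the 2 values {5, 7}; by pigeonhole those values go to them, so strike 5, 7 from y6, y7.
Determined: y1=6, y2=1, y5=3. The other variables each still have more than one consistent value. That makes 3.

3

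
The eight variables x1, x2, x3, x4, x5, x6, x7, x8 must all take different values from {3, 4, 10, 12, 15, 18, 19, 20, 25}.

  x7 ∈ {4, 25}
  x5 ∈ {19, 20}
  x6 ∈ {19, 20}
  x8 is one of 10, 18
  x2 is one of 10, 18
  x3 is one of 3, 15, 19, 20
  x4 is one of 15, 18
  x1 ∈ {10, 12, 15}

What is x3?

3

x2 and x8 between them cover only {10, 18} — a naked pair. Remove those values from x1, x4.
x4 must be 15 (only option left). Remove 15 from x1, x3.
That leaves x1 = 12.
The 2 variables x5 and x6 are confined to {19, 20}, which locks those values in; drop them from x3.
So x3 = 3.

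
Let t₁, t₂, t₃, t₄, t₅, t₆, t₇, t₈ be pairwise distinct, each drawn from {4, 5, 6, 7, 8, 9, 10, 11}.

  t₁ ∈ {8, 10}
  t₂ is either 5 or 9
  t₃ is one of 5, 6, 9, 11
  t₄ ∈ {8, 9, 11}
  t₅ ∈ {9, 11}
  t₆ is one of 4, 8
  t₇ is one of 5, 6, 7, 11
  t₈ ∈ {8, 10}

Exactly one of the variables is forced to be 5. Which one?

t₂

The 8 variables together cover exactly {4, 5, 6, 7, 8, 9, 10, 11} — 8 values for 8 variables — and 4 appears only in t₆'s list, so t₆ = 4.
The 7 still-open variables together cover exactly {5, 6, 7, 8, 9, 10, 11} — 7 values for 7 variables — and 7 appears only in t₇'s list, so t₇ = 7.
Among the 6 still-open variables, 6 fits only t₃ (and all 6 values in {5, 6, 8, 9, 10, 11} must be used), so t₃ = 6.
The 5 still-open variables draw from only 5 values {5, 8, 9, 10, 11}, so each is used; only t₂ can be 5, hence t₂ = 5.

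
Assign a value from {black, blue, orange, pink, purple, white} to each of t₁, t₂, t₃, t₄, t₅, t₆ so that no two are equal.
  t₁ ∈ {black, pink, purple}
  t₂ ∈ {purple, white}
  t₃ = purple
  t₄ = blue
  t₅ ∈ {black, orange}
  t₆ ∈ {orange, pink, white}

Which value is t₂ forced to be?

white

t₃ has just one choice, so t₃ = purple. Remove purple from t₁, t₂.
So t₂ = white.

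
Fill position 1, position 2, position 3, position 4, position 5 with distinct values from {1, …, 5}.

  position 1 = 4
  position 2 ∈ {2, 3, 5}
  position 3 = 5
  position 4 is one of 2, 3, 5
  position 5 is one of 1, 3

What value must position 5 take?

position 1 must be 4 (only option left).
That leaves position 3 = 5. Eliminate 5 elsewhere: position 2, position 4.
The 3 still-open variables together cover exactly {1, 2, 3} — 3 values for 3 variables — and 1 appears only in position 5's list, so position 5 = 1.

1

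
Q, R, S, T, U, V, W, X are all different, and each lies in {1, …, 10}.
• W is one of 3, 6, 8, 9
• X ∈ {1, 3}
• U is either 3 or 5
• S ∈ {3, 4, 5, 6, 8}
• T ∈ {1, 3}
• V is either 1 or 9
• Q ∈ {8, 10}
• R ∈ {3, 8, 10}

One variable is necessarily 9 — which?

V

The 8 variables together cover exactly {1, 3, 4, 5, 6, 8, 9, 10} — 8 values for 8 variables — and 4 appears only in S's list, so S = 4.
The 7 still-open variables draw from only 7 values {1, 3, 5, 6, 8, 9, 10}, so each is used; only U can be 5, hence U = 5.
Among the 6 still-open variables, 6 fits only W (and all 6 values in {1, 3, 6, 8, 9, 10} must be used), so W = 6.
Among the 5 still-open variables, 9 fits only V (and all 5 values in {1, 3, 8, 9, 10} must be used), so V = 9.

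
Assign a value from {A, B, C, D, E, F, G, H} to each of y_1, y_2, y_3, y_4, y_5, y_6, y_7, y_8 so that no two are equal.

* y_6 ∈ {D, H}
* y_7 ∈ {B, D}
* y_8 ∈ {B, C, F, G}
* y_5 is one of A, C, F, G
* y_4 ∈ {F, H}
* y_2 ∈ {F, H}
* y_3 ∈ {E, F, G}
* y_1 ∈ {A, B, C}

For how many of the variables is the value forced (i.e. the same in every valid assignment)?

3

Among the 8 variables, E fits only y_3 (and all 8 values in {A, B, C, D, E, F, G, H} must be used), so y_3 = E.
The 2 variables y_2 and y_4 are confined to {F, H}, which locks those values in; drop them from y_5, y_6, y_8.
y_6 has just one choice, so y_6 = D. Eliminate D elsewhere: y_7.
y_7 must be B (only option left). Strike B from y_1, y_8.
Determined: y_3=E, y_6=D, y_7=B. The other variables each still have more than one consistent value. That makes 3.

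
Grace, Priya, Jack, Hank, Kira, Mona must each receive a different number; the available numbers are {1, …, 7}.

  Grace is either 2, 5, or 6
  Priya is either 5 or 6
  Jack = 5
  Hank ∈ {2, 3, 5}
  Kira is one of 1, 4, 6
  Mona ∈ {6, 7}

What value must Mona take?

Jack has just one choice, so Jack = 5. So Grace, Priya, Hank can't be 5.
That leaves Priya = 6. Eliminate 6 elsewhere: Grace, Kira, Mona.
So Mona = 7.

7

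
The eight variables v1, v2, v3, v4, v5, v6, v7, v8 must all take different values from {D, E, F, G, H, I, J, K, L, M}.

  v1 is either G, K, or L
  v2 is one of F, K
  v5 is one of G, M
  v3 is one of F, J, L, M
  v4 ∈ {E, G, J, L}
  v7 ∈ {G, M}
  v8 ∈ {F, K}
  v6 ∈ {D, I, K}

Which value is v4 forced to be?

The 2 variables v2 and v8 are confined to {F, K}, which locks those values in; drop them from v1, v3, v6.
v5 and v7 share exactly the 2 values {G, M}; by pigeonhole those values go to them, so strike G, M from v1, v3, v4.
That leaves v1 = L. So v3, v4 can't be L.
v3 must be J (only option left). So v4 can't be J.
So v4 = E.

E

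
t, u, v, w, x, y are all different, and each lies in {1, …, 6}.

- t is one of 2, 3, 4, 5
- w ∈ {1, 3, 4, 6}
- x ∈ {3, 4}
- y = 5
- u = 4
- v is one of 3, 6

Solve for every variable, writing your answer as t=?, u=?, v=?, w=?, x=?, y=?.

u's domain is down to {4}, so u = 4. Remove 4 from t, w, x.
x has just one choice, so x = 3. Strike 3 from t, v, w.
That leaves y = 5. Remove 5 from t.
That leaves t = 2.
v has just one choice, so v = 6. So w can't be 6.
w must be 1 (only option left).

t=2, u=4, v=6, w=1, x=3, y=5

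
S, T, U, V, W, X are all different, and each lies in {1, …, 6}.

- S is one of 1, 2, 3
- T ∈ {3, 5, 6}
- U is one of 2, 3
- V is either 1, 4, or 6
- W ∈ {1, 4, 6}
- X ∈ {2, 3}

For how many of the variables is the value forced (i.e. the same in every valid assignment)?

The 6 variables together cover exactly {1, 2, 3, 4, 5, 6} — 6 values for 6 variables — and 5 appears only in T's list, so T = 5.
The 2 variables U and X are confined to {2, 3}, which locks those values in; drop them from S.
S's domain is down to {1}, so S = 1. So V, W can't be 1.
Determined: S=1, T=5. The other variables each still have more than one consistent value. That makes 2.

2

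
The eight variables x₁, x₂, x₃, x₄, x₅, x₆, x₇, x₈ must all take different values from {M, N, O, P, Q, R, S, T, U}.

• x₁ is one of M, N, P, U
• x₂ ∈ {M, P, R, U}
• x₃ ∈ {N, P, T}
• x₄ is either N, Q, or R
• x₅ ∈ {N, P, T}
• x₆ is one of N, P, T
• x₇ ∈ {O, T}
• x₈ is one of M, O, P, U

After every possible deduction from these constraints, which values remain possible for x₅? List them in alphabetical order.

Among the 8 variables, Q fits only x₄ (and all 8 values in {M, N, O, P, Q, R, T, U} must be used), so x₄ = Q.
Among the 7 still-open variables, R fits only x₂ (and all 7 values in {M, N, O, P, R, T, U} must be used), so x₂ = R.
x₃, x₅, x₆ share exactly the 3 values {N, P, T}; by pigeonhole those values go to them, so strike N, P, T from x₁, x₇, x₈.
That leaves x₇ = O. Remove O from x₈.
No further eliminations apply; x₅ can still be any of N, P, T.

N, P, T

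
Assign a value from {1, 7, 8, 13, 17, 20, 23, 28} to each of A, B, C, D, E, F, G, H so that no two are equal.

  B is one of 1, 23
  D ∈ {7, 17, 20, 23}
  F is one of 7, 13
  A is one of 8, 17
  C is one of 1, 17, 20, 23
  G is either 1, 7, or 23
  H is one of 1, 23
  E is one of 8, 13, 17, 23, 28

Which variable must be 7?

The 8 variables together cover exactly {1, 7, 8, 13, 17, 20, 23, 28} — 8 values for 8 variables — and 28 appears only in E's list, so E = 28.
The 7 still-open variables together cover exactly {1, 7, 8, 13, 17, 20, 23} — 7 values for 7 variables — and 8 appears only in A's list, so A = 8.
The 6 still-open variables together cover exactly {1, 7, 13, 17, 20, 23} — 6 values for 6 variables — and 13 appears only in F's list, so F = 13.
B and H between them cover only {1, 23} — a naked pair. Remove those values from C, D, G.
So 7 goes to G.

G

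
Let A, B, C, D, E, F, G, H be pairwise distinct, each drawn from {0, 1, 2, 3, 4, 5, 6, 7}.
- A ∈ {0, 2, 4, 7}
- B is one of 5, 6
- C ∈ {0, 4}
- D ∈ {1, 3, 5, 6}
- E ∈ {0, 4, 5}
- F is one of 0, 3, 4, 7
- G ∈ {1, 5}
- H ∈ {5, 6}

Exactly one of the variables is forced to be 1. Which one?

The 8 variables together cover exactly {0, 1, 2, 3, 4, 5, 6, 7} — 8 values for 8 variables — and 2 appears only in A's list, so A = 2.
Among the 7 still-open variables, 7 fits only F (and all 7 values in {0, 1, 3, 4, 5, 6, 7} must be used), so F = 7.
The 6 still-open variables draw from only 6 values {0, 1, 3, 4, 5, 6}, so each is used; only D can be 3, hence D = 3.
The 5 still-open variables draw from only 5 values {0, 1, 4, 5, 6}, so each is used; only G can be 1, hence G = 1.

G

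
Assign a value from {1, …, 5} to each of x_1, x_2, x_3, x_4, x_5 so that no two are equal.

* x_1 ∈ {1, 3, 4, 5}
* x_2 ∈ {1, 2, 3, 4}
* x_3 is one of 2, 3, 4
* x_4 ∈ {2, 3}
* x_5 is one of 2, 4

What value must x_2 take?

The 5 variables together cover exactly {1, 2, 3, 4, 5} — 5 values for 5 variables — and 5 appears only in x_1's list, so x_1 = 5.
The 4 still-open variables draw from only 4 values {1, 2, 3, 4}, so each is used; only x_2 can be 1, hence x_2 = 1.

1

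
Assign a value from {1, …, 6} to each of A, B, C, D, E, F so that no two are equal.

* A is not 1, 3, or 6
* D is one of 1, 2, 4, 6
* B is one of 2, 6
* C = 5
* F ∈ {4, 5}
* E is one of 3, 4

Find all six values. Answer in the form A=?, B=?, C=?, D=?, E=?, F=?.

C has just one choice, so C = 5. So A, F can't be 5.
F's domain is down to {4}, so F = 4. Eliminate 4 elsewhere: A, D, E.
A's domain is down to {2}, so A = 2. Eliminate 2 elsewhere: B, D.
That leaves B = 6. Strike 6 from D.
D has just one choice, so D = 1.
E's domain is down to {3}, so E = 3.

A=2, B=6, C=5, D=1, E=3, F=4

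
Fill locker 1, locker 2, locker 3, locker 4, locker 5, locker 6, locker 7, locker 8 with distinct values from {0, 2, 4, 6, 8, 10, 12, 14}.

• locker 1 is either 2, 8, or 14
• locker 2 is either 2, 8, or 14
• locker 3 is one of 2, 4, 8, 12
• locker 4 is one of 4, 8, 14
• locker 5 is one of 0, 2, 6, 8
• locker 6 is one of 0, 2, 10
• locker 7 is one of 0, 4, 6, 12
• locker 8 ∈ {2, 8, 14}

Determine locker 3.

The 8 variables draw from only 8 values {0, 2, 4, 6, 8, 10, 12, 14}, so each is used; only locker 6 can be 10, hence locker 6 = 10.
The 3 variables locker 1, locker 2, locker 8 are confined to {2, 8, 14}, which locks those values in; drop them from locker 3, locker 4, locker 5.
locker 4's domain is down to {4}, so locker 4 = 4. Strike 4 from locker 3, locker 7.
So locker 3 = 12.

12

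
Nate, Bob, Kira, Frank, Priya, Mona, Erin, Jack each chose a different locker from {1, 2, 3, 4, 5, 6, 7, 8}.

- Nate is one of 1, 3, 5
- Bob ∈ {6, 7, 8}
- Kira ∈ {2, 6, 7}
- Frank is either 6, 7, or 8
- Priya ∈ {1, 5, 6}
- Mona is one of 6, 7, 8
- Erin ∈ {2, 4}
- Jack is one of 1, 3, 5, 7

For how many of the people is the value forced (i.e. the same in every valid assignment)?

2

The 8 variables draw from only 8 values {1, 2, 3, 4, 5, 6, 7, 8}, so each is used; only Erin can be 4, hence Erin = 4.
The 7 still-open variables together cover exactly {1, 2, 3, 5, 6, 7, 8} — 7 values for 7 variables — and 2 appears only in Kira's list, so Kira = 2.
Bob, Frank, Mona share exactly the 3 values {6, 7, 8}; by pigeonhole those values go to them, so strike 6, 7, 8 from Priya, Jack.
Determined: Kira=2, Erin=4. The other people each still have more than one consistent value. That makes 2.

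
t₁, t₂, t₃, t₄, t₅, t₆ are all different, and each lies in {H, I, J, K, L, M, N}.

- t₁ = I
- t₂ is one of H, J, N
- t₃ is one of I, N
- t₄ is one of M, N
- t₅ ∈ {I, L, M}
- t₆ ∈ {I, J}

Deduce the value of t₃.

N

t₁ has just one choice, so t₁ = I. So t₃, t₅, t₆ can't be I.
So t₃ = N.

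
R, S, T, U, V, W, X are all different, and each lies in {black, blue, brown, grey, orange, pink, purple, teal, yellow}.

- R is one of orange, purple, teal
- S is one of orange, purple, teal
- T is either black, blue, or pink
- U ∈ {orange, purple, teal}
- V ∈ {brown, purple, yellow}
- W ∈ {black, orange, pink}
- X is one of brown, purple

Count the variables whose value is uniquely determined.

2

R, S, U share exactly the 3 values {orange, purple, teal}; by pigeonhole those values go to them, so strike orange, purple, teal from V, W, X.
That leaves X = brown. Remove brown from V.
V has just one choice, so V = yellow.
Determined: V=yellow, X=brown. The other variables each still have more than one consistent value. That makes 2.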